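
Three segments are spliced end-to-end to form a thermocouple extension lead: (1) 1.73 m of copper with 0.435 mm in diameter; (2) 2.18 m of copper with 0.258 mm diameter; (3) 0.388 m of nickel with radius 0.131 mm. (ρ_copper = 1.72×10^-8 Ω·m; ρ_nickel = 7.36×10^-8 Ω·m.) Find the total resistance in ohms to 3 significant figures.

1.45 Ω

Seg 1: A = π(d/2)² = π(2.1750e-04 m)² = 1.486e-07 m²
R_1 = (1.72×10^-8)(1.73)/(1.486e-07) = 0.2002 Ω
Seg 2: A = π(d/2)² = π(1.2900e-04 m)² = 5.228e-08 m²
R_2 = (1.72×10^-8)(2.18)/(5.228e-08) = 0.7172 Ω
Seg 3: A = πr² = π(1.3100e-04 m)² = 5.391e-08 m²
R_3 = (7.36×10^-8)(0.388)/(5.391e-08) = 0.5297 Ω
R_total = R_1 + R_2 + R_3 = 1.45 Ω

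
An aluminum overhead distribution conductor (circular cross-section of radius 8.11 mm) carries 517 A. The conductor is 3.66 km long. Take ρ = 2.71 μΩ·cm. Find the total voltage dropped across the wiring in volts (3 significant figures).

ρ = 2.71 μΩ·cm = 2.71×10^-8 Ω·m
A = πr² = π(8.1100e-03 m)² = 2.066e-04 m²
R = ρL/A = (2.71×10^-8)(3660)/(2.066e-04) = 0.48 Ω
V = IR = 517 × 0.48 = 248 V

248 V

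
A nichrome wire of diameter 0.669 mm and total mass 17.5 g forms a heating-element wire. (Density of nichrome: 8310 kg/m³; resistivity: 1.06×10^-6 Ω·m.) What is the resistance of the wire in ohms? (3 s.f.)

18.1 Ω

A = π(d/2)² = π(3.3450e-04 m)² = 3.5151e-07 m²
L = m/(density·A) = 0.0175/(8310×3.5151e-07) = 5.991 m
R = ρL/A = (1.06×10^-6)(5.991)/(3.5151e-07) = 18.1 Ω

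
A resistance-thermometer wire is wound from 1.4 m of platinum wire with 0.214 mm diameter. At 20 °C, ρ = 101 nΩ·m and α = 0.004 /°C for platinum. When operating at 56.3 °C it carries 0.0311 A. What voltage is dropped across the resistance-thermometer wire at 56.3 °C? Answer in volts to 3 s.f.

0.140 V

ρ = 101 nΩ·m = 1.01×10^-7 Ω·m
A = π(d/2)² = π(1.0700e-04 m)² = 3.597e-08 m²
R₍20₎ = ρL/A = (1.01×10^-7)(1.4)/(3.597e-08) = 3.931 Ω
R₍56.3₎ = R₍20₎(1 + αΔT) = 3.931 × (1 + 0.004×36.3) = 4.502 Ω
V = IR = 0.0311 × 4.502 = 0.140 V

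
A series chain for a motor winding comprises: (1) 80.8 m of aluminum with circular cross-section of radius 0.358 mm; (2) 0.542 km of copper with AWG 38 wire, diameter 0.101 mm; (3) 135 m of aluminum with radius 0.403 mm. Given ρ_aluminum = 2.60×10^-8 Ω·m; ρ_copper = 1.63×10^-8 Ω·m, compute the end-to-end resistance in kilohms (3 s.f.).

1.11 kΩ

Seg 1: A = πr² = π(3.5800e-04 m)² = 4.026e-07 m²
R_1 = (2.60×10^-8)(80.8)/(4.026e-07) = 5.218 Ω
Seg 2: A = π(0.101/2 mm)² = π(5.0500e-05 m)² = 8.012e-09 m²
R_2 = (1.63×10^-8)(542)/(8.012e-09) = 1103 Ω
Seg 3: A = πr² = π(4.0300e-04 m)² = 5.102e-07 m²
R_3 = (2.60×10^-8)(135)/(5.102e-07) = 6.879 Ω
R_total = R_1 + R_2 + R_3 = 1.11 kΩ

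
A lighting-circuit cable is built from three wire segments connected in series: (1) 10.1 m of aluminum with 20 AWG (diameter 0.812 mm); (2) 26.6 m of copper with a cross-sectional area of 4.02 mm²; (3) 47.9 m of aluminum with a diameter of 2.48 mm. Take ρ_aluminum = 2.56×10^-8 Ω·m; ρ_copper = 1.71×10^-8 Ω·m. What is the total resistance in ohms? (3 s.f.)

Seg 1: A = π(0.812/2 mm)² = π(4.0600e-04 m)² = 5.178e-07 m²
R_1 = (2.56×10^-8)(10.1)/(5.178e-07) = 0.4993 Ω
Seg 2: A = 4.02 mm² = 4.020e-06 m²
R_2 = (1.71×10^-8)(26.6)/(4.020e-06) = 0.1131 Ω
Seg 3: A = π(d/2)² = π(1.2400e-03 m)² = 4.831e-06 m²
R_3 = (2.56×10^-8)(47.9)/(4.831e-06) = 0.2539 Ω
R_total = R_1 + R_2 + R_3 = 0.866 Ω

0.866 Ω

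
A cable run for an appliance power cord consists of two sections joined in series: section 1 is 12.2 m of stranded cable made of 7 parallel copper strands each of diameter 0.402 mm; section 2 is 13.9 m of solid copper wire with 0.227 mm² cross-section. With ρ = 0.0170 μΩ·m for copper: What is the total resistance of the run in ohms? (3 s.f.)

ρ = 0.0170 μΩ·m = 1.70×10^-8 Ω·m
Section 1: A_strand = π(2.0100e-04)² = 1.269e-07 m²; R₁ = ρL/(N·A_s) = (1.70×10^-8)(12.2)/(7×1.269e-07) = 0.2334 Ω
Section 2: A = 0.227 mm² = 2.270e-07 m²
R₂ = (1.70×10^-8)(13.9)/(2.270e-07) = 1.041 Ω
R = R₁ + R₂ = 1.27 Ω

1.27 Ω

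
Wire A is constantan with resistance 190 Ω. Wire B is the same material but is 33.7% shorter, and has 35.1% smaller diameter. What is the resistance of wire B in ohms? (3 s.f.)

R ∝ L/d², so R_B/R_A = (1 − 33.7/100) × (1 − 35.1/100)⁻²
= 0.663 × 2.374 = 1.574
R_B = 1.574 × 190 = 299 Ω

299 Ω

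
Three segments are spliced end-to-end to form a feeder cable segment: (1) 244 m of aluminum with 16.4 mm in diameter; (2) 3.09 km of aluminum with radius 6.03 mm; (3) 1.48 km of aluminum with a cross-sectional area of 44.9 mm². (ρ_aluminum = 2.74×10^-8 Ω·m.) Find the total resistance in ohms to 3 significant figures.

Seg 1: A = π(d/2)² = π(8.2000e-03 m)² = 2.112e-04 m²
R_1 = (2.74×10^-8)(244)/(2.112e-04) = 0.03165 Ω
Seg 2: A = πr² = π(6.0300e-03 m)² = 1.142e-04 m²
R_2 = (2.74×10^-8)(3090)/(1.142e-04) = 0.7412 Ω
Seg 3: A = 44.9 mm² = 4.490e-05 m²
R_3 = (2.74×10^-8)(1480)/(4.490e-05) = 0.9032 Ω
R_total = R_1 + R_2 + R_3 = 1.68 Ω

1.68 Ω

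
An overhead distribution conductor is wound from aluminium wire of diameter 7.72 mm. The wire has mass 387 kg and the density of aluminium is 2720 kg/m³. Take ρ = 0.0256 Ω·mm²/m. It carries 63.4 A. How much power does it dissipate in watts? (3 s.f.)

6680 W

ρ = 0.0256 Ω·mm²/m = 2.56×10^-8 Ω·m
A = π(d/2)² = π(3.8600e-03 m)² = 4.6808e-05 m²
L = m/(density·A) = 387/(2720×4.6808e-05) = 3040 m
R = ρL/A = (2.56×10^-8)(3040)/(4.6808e-05) = 1.662 Ω
P = I²R = (63.4)² × 1.662 = 6680 W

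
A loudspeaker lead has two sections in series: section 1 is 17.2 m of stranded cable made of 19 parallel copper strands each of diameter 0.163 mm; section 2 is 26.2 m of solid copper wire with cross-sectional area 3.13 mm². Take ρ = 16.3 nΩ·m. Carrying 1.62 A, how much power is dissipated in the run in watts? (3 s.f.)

ρ = 16.3 nΩ·m = 1.63×10^-8 Ω·m
Section 1: A_strand = π(8.1500e-05)² = 2.087e-08 m²; R₁ = ρL/(N·A_s) = (1.63×10^-8)(17.2)/(19×2.087e-08) = 0.7071 Ω
Section 2: A = 3.13 mm² = 3.130e-06 m²
R₂ = (1.63×10^-8)(26.2)/(3.130e-06) = 0.1364 Ω
R = R₁ + R₂ = 0.8436 Ω
P = I²R = (1.62)² × 0.8436 = 2.21 W

2.21 W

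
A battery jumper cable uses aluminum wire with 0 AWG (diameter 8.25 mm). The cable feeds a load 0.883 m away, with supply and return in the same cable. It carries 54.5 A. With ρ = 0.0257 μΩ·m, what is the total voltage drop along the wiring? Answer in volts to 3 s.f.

0.0463 V

ρ = 0.0257 μΩ·m = 2.57×10^-8 Ω·m
A = π(8.25/2 mm)² = π(4.1250e-03 m)² = 5.346e-05 m²
Total conductor length (both ways) L = 2 × 0.883 = 1.766 m
R = ρL/A = (2.57×10^-8)(1.766)/(5.346e-05) = 8.490×10^-4 Ω
V = IR = 54.5 × 8.490×10^-4 = 0.0463 V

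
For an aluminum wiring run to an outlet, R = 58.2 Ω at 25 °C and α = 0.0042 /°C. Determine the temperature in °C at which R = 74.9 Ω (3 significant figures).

93.3 °C

R = R₀(1 + α(T − T₀)) ⇒ T = T₀ + (R/R₀ − 1)/α
T = 25 + (74.9/58.2 − 1)/0.0042 = 25 + (0.2869)/0.0042 = 93.3 °C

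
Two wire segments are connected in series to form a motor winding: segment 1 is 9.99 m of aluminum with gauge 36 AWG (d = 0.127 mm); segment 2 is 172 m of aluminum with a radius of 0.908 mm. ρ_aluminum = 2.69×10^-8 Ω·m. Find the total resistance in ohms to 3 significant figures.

23.0 Ω

Segment 1: A = π(0.127/2 mm)² = π(6.3500e-05 m)² = 1.267e-08 m²
R₁ = ρL/A = (2.69×10^-8)(9.99)/(1.267e-08) = 21.21 Ω
Segment 2: A = πr² = π(9.0800e-04 m)² = 2.590e-06 m²
R₂ = (2.69×10^-8)(172)/(2.590e-06) = 1.786 Ω
R = R₁ + R₂ = 23.0 Ω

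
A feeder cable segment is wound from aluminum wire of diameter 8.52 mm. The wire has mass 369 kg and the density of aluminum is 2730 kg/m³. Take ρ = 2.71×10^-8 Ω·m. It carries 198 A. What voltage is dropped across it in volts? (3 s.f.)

223 V

A = π(d/2)² = π(4.2600e-03 m)² = 5.7012e-05 m²
L = m/(density·A) = 369/(2730×5.7012e-05) = 2371 m
R = ρL/A = (2.71×10^-8)(2371)/(5.7012e-05) = 1.127 Ω
V = IR = 198 × 1.127 = 223 V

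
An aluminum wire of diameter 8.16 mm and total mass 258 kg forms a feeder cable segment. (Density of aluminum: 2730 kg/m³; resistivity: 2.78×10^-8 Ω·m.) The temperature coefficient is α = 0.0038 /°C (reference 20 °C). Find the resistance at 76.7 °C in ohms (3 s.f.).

1.17 Ω

A = π(d/2)² = π(4.0800e-03 m)² = 5.2296e-05 m²
L = m/(density·A) = 258/(2730×5.2296e-05) = 1807 m
R = ρL/A = (2.78×10^-8)(1807)/(5.2296e-05) = 0.9606 Ω
R(76.7 °C) = 0.9606 × (1 + 0.0038×56.7) = 1.17 Ω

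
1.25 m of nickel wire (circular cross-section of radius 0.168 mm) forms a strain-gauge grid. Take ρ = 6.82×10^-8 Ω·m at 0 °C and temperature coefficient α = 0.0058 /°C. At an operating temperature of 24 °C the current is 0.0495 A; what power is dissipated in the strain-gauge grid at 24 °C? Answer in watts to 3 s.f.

A = πr² = π(1.6800e-04 m)² = 8.867e-08 m²
R₍0₎ = ρL/A = (6.82×10^-8)(1.25)/(8.867e-08) = 0.9614 Ω
R₍24₎ = R₍0₎(1 + αΔT) = 0.9614 × (1 + 0.0058×24) = 1.095 Ω
P = I²R = (0.0495)² × 1.095 = 0.00268 W

0.00268 W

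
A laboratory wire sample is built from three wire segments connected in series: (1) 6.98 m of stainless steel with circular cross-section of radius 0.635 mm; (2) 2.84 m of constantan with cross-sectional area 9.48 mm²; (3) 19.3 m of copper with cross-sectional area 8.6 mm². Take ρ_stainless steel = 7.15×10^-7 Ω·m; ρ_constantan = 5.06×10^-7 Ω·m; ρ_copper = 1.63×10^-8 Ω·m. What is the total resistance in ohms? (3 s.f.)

4.13 Ω

Seg 1: A = πr² = π(6.3500e-04 m)² = 1.267e-06 m²
R_1 = (7.15×10^-7)(6.98)/(1.267e-06) = 3.94 Ω
Seg 2: A = 9.48 mm² = 9.480e-06 m²
R_2 = (5.06×10^-7)(2.84)/(9.480e-06) = 0.1516 Ω
Seg 3: A = 8.6 mm² = 8.600e-06 m²
R_3 = (1.63×10^-8)(19.3)/(8.600e-06) = 0.03658 Ω
R_total = R_1 + R_2 + R_3 = 4.13 Ω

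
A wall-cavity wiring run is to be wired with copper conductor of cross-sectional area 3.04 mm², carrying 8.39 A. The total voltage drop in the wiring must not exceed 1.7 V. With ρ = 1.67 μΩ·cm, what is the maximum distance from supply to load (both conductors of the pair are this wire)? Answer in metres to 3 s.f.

ρ = 1.67 μΩ·cm = 1.67×10^-8 Ω·m
A = 3.04 mm² = 3.040e-06 m²
L_max = V_max·A/(2·ρI) = (1.7)(3.040e-06)/(2×1.67×10^-8×8.39) = 18.4 m

18.4 m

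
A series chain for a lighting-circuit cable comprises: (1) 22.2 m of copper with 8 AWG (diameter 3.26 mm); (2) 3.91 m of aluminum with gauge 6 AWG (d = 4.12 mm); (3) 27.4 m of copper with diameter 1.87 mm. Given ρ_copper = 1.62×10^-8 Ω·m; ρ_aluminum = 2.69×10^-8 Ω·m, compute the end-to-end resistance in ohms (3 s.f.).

0.213 Ω

Seg 1: A = π(3.26/2 mm)² = π(1.6300e-03 m)² = 8.347e-06 m²
R_1 = (1.62×10^-8)(22.2)/(8.347e-06) = 0.04309 Ω
Seg 2: A = π(4.12/2 mm)² = π(2.0600e-03 m)² = 1.333e-05 m²
R_2 = (2.69×10^-8)(3.91)/(1.333e-05) = 0.007889 Ω
Seg 3: A = π(d/2)² = π(9.3500e-04 m)² = 2.746e-06 m²
R_3 = (1.62×10^-8)(27.4)/(2.746e-06) = 0.1616 Ω
R_total = R_1 + R_2 + R_3 = 0.213 Ω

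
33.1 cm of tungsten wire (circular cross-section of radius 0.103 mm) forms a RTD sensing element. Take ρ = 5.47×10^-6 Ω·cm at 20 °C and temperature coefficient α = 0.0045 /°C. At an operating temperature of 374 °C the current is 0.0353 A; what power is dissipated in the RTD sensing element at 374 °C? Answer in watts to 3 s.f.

0.00176 W

ρ = 5.47×10^-6 Ω·cm = 5.47×10^-8 Ω·m
A = πr² = π(1.0300e-04 m)² = 3.333e-08 m²
R₍20₎ = ρL/A = (5.47×10^-8)(0.331)/(3.333e-08) = 0.5432 Ω
R₍374₎ = R₍20₎(1 + αΔT) = 0.5432 × (1 + 0.0045×354) = 1.409 Ω
P = I²R = (0.0353)² × 1.409 = 0.00176 W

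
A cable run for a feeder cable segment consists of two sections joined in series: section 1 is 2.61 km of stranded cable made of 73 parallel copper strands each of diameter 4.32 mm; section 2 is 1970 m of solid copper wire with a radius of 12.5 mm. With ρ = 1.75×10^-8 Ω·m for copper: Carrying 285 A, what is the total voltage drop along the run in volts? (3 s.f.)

Section 1: A_strand = π(2.1600e-03)² = 1.466e-05 m²; R₁ = ρL/(N·A_s) = (1.75×10^-8)(2610)/(73×1.466e-05) = 0.04269 Ω
Section 2: A = πr² = π(1.2500e-02 m)² = 4.909e-04 m²
R₂ = (1.75×10^-8)(1970)/(4.909e-04) = 0.07023 Ω
R = R₁ + R₂ = 0.1129 Ω
V = IR = 285 × 0.1129 = 32.2 V

32.2 V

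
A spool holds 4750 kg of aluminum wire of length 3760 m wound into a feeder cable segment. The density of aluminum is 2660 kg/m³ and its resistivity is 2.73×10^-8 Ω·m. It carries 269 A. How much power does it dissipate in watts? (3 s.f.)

A = m/(density·L) = 4750/(2660×3760) = 4.7492e-04 m²
R = ρL/A = (2.73×10^-8)(3760)/(4.7492e-04) = 0.2161 Ω
P = I²R = (269)² × 0.2161 = 15600 W

15600 W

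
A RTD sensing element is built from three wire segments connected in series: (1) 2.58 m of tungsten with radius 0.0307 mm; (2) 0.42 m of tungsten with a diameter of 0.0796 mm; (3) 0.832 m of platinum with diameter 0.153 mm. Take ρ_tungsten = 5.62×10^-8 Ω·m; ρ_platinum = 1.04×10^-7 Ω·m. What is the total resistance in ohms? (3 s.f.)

Seg 1: A = πr² = π(3.0700e-05 m)² = 2.961e-09 m²
R_1 = (5.62×10^-8)(2.58)/(2.961e-09) = 48.97 Ω
Seg 2: A = π(d/2)² = π(3.9800e-05 m)² = 4.976e-09 m²
R_2 = (5.62×10^-8)(0.42)/(4.976e-09) = 4.743 Ω
Seg 3: A = π(d/2)² = π(7.6500e-05 m)² = 1.839e-08 m²
R_3 = (1.04×10^-7)(0.832)/(1.839e-08) = 4.706 Ω
R_total = R_1 + R_2 + R_3 = 58.4 Ω

58.4 Ω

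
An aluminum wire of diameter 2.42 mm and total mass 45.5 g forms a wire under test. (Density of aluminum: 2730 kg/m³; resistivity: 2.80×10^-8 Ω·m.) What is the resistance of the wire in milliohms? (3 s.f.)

22.1 mΩ

A = π(d/2)² = π(1.2100e-03 m)² = 4.5996e-06 m²
L = m/(density·A) = 0.0455/(2730×4.5996e-06) = 3.623 m
R = ρL/A = (2.80×10^-8)(3.623)/(4.5996e-06) = 22.1 mΩ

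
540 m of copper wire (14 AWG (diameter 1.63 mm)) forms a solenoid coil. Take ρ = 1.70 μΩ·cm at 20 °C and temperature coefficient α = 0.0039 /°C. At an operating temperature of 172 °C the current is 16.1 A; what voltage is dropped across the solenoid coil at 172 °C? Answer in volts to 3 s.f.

ρ = 1.70 μΩ·cm = 1.70×10^-8 Ω·m
A = π(1.63/2 mm)² = π(8.1500e-04 m)² = 2.087e-06 m²
R₍20₎ = ρL/A = (1.70×10^-8)(540)/(2.087e-06) = 4.399 Ω
R₍172₎ = R₍20₎(1 + αΔT) = 4.399 × (1 + 0.0039×152) = 7.007 Ω
V = IR = 16.1 × 7.007 = 113 V

113 V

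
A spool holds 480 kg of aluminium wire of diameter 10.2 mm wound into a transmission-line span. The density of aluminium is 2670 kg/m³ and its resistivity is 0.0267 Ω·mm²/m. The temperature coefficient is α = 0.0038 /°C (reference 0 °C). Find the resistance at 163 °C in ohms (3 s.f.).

1.16 Ω

ρ = 0.0267 Ω·mm²/m = 2.67×10^-8 Ω·m
A = π(d/2)² = π(5.1000e-03 m)² = 8.1713e-05 m²
L = m/(density·A) = 480/(2670×8.1713e-05) = 2200 m
R = ρL/A = (2.67×10^-8)(2200)/(8.1713e-05) = 0.7189 Ω
R(163 °C) = 0.7189 × (1 + 0.0038×163) = 1.16 Ω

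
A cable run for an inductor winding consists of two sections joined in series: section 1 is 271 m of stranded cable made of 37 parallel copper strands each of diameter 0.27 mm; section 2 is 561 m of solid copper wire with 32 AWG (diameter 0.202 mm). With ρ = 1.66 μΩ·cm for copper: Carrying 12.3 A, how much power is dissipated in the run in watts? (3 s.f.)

44300 W

ρ = 1.66 μΩ·cm = 1.66×10^-8 Ω·m
Section 1: A_strand = π(1.3500e-04)² = 5.726e-08 m²; R₁ = ρL/(N·A_s) = (1.66×10^-8)(271)/(37×5.726e-08) = 2.124 Ω
Section 2: A = π(0.202/2 mm)² = π(1.0100e-04 m)² = 3.205e-08 m²
R₂ = (1.66×10^-8)(561)/(3.205e-08) = 290.6 Ω
R = R₁ + R₂ = 292.7 Ω
P = I²R = (12.3)² × 292.7 = 44300 W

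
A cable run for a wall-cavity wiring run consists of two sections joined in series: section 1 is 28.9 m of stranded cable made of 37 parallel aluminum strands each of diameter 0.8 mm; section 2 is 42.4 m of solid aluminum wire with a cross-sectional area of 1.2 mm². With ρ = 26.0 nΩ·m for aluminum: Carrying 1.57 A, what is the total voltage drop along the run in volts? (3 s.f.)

ρ = 26.0 nΩ·m = 2.60×10^-8 Ω·m
Section 1: A_strand = π(4.0000e-04)² = 5.027e-07 m²; R₁ = ρL/(N·A_s) = (2.60×10^-8)(28.9)/(37×5.027e-07) = 0.0404 Ω
Section 2: A = 1.2 mm² = 1.200e-06 m²
R₂ = (2.60×10^-8)(42.4)/(1.200e-06) = 0.9187 Ω
R = R₁ + R₂ = 0.9591 Ω
V = IR = 1.57 × 0.9591 = 1.51 V

1.51 V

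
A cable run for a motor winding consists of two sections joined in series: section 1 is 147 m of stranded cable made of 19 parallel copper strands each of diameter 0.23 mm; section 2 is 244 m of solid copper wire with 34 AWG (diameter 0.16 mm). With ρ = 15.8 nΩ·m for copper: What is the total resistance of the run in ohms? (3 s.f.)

ρ = 15.8 nΩ·m = 1.58×10^-8 Ω·m
Section 1: A_strand = π(1.1500e-04)² = 4.155e-08 m²; R₁ = ρL/(N·A_s) = (1.58×10^-8)(147)/(19×4.155e-08) = 2.942 Ω
Section 2: A = π(0.16/2 mm)² = π(8.0000e-05 m)² = 2.011e-08 m²
R₂ = (1.58×10^-8)(244)/(2.011e-08) = 191.7 Ω
R = R₁ + R₂ = 195 Ω

195 Ω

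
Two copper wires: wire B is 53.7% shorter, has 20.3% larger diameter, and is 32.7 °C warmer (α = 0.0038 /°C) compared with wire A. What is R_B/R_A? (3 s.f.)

0.360

R ∝ ρL/d² with ρ ∝ (1+αΔT), so R_B/R_A = (1 − 53.7/100) × (1 + 20.3/100)⁻² × (1 + 0.0038×32.7)
= 0.463 × 0.691 × 1.124 = 0.360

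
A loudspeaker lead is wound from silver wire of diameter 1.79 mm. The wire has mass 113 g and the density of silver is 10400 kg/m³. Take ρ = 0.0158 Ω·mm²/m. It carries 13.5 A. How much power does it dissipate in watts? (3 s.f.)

ρ = 0.0158 Ω·mm²/m = 1.58×10^-8 Ω·m
A = π(d/2)² = π(8.9500e-04 m)² = 2.5165e-06 m²
L = m/(density·A) = 0.113/(10400×2.5165e-06) = 4.318 m
R = ρL/A = (1.58×10^-8)(4.318)/(2.5165e-06) = 0.02711 Ω
P = I²R = (13.5)² × 0.02711 = 4.94 W

4.94 W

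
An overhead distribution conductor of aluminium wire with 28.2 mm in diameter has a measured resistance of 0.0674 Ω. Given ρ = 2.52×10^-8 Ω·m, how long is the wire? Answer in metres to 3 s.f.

A = π(d/2)² = π(1.4100e-02 m)² = 6.246e-04 m²
L = RA/ρ = (0.0674)(6.246e-04)/(2.52×10^-8) = 1670 m

1670 m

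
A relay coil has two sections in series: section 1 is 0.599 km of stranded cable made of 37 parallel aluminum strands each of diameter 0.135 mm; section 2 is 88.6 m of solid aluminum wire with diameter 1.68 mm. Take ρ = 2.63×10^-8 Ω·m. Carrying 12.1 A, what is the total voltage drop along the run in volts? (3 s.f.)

Section 1: A_strand = π(6.7500e-05)² = 1.431e-08 m²; R₁ = ρL/(N·A_s) = (2.63×10^-8)(599)/(37×1.431e-08) = 29.75 Ω
Section 2: A = π(d/2)² = π(8.4000e-04 m)² = 2.217e-06 m²
R₂ = (2.63×10^-8)(88.6)/(2.217e-06) = 1.051 Ω
R = R₁ + R₂ = 30.8 Ω
V = IR = 12.1 × 30.8 = 373 V

373 V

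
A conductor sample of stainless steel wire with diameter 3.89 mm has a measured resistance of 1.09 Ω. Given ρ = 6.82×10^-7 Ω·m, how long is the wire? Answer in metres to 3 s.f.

A = π(d/2)² = π(1.9450e-03 m)² = 1.188e-05 m²
L = RA/ρ = (1.09)(1.188e-05)/(6.82×10^-7) = 19.0 m

19.0 m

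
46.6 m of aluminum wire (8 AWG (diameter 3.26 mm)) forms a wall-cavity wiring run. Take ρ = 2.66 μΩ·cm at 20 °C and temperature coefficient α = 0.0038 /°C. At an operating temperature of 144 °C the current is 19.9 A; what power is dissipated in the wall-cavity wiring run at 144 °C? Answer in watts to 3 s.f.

ρ = 2.66 μΩ·cm = 2.66×10^-8 Ω·m
A = π(3.26/2 mm)² = π(1.6300e-03 m)² = 8.347e-06 m²
R₍20₎ = ρL/A = (2.66×10^-8)(46.6)/(8.347e-06) = 0.1485 Ω
R₍144₎ = R₍20₎(1 + αΔT) = 0.1485 × (1 + 0.0038×124) = 0.2185 Ω
P = I²R = (19.9)² × 0.2185 = 86.5 W

86.5 W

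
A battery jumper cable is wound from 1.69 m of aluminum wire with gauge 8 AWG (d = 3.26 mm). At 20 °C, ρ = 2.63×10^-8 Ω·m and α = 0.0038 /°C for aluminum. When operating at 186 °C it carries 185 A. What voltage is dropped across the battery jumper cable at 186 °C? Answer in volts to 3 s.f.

A = π(3.26/2 mm)² = π(1.6300e-03 m)² = 8.347e-06 m²
R₍20₎ = ρL/A = (2.63×10^-8)(1.69)/(8.347e-06) = 0.005325 Ω
R₍186₎ = R₍20₎(1 + αΔT) = 0.005325 × (1 + 0.0038×166) = 0.008684 Ω
V = IR = 185 × 0.008684 = 1.61 V

1.61 V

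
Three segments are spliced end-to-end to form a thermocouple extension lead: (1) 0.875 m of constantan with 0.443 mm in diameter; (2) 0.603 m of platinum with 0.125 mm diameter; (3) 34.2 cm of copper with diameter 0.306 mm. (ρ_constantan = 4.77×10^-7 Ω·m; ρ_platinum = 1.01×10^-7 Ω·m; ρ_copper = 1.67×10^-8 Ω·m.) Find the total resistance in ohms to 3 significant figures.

Seg 1: A = π(d/2)² = π(2.2150e-04 m)² = 1.541e-07 m²
R_1 = (4.77×10^-7)(0.875)/(1.541e-07) = 2.708 Ω
Seg 2: A = π(d/2)² = π(6.2500e-05 m)² = 1.227e-08 m²
R_2 = (1.01×10^-7)(0.603)/(1.227e-08) = 4.963 Ω
Seg 3: A = π(d/2)² = π(1.5300e-04 m)² = 7.354e-08 m²
R_3 = (1.67×10^-8)(0.342)/(7.354e-08) = 0.07766 Ω
R_total = R_1 + R_2 + R_3 = 7.75 Ω

7.75 Ω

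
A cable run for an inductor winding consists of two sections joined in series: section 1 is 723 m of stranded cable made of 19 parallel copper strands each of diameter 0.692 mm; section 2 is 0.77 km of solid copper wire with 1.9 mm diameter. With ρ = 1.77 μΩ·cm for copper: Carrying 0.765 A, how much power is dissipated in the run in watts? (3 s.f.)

3.86 W

ρ = 1.77 μΩ·cm = 1.77×10^-8 Ω·m
Section 1: A_strand = π(3.4600e-04)² = 3.761e-07 m²; R₁ = ρL/(N·A_s) = (1.77×10^-8)(723)/(19×3.761e-07) = 1.791 Ω
Section 2: A = π(d/2)² = π(9.5000e-04 m)² = 2.835e-06 m²
R₂ = (1.77×10^-8)(770)/(2.835e-06) = 4.807 Ω
R = R₁ + R₂ = 6.598 Ω
P = I²R = (0.765)² × 6.598 = 3.86 W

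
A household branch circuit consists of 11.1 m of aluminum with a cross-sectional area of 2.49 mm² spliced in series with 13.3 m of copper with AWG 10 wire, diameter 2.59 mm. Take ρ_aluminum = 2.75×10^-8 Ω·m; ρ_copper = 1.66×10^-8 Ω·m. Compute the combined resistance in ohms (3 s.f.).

Segment 1: A = 2.49 mm² = 2.490e-06 m²
R₁ = ρL/A = (2.75×10^-8)(11.1)/(2.490e-06) = 0.1226 Ω
Segment 2: A = π(2.59/2 mm)² = π(1.2950e-03 m)² = 5.269e-06 m²
R₂ = (1.66×10^-8)(13.3)/(5.269e-06) = 0.04191 Ω
R = R₁ + R₂ = 0.164 Ω

0.164 Ω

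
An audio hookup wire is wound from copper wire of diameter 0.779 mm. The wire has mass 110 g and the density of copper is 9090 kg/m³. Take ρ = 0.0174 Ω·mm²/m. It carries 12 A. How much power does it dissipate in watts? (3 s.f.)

ρ = 0.0174 Ω·mm²/m = 1.74×10^-8 Ω·m
A = π(d/2)² = π(3.8950e-04 m)² = 4.7661e-07 m²
L = m/(density·A) = 0.11/(9090×4.7661e-07) = 25.39 m
R = ρL/A = (1.74×10^-8)(25.39)/(4.7661e-07) = 0.9269 Ω
P = I²R = (12)² × 0.9269 = 133 W

133 W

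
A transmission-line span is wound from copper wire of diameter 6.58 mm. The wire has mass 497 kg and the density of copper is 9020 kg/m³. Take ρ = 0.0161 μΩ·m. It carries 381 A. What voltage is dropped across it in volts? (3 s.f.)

292 V

ρ = 0.0161 μΩ·m = 1.61×10^-8 Ω·m
A = π(d/2)² = π(3.2900e-03 m)² = 3.4005e-05 m²
L = m/(density·A) = 497/(9020×3.4005e-05) = 1620 m
R = ρL/A = (1.61×10^-8)(1620)/(3.4005e-05) = 0.7672 Ω
V = IR = 381 × 0.7672 = 292 V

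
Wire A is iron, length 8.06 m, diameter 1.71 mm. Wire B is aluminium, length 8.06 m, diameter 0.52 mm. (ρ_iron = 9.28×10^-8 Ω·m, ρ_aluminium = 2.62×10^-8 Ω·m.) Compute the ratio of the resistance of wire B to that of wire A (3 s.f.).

R ∝ ρL/d², so R_B/R_A = (ρ_B/ρ_A) × (d_A/d_B)²
= (2.62×10^-8/9.28×10^-8) × (1.71/0.52)² = 3.05

3.05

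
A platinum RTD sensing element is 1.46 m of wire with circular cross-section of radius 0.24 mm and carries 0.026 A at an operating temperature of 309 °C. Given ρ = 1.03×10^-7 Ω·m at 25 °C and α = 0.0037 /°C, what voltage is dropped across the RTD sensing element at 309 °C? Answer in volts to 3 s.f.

A = πr² = π(2.4000e-04 m)² = 1.810e-07 m²
R₍25₎ = ρL/A = (1.03×10^-7)(1.46)/(1.810e-07) = 0.831 Ω
R₍309₎ = R₍25₎(1 + αΔT) = 0.831 × (1 + 0.0037×284) = 1.704 Ω
V = IR = 0.026 × 1.704 = 0.0443 V

0.0443 V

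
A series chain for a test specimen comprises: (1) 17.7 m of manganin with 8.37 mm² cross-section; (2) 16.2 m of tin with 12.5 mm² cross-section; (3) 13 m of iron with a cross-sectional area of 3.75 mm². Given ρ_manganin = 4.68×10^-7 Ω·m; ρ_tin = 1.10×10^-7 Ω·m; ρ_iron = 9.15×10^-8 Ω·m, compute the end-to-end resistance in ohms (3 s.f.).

1.45 Ω

Seg 1: A = 8.37 mm² = 8.370e-06 m²
R_1 = (4.68×10^-7)(17.7)/(8.370e-06) = 0.9897 Ω
Seg 2: A = 12.5 mm² = 1.250e-05 m²
R_2 = (1.10×10^-7)(16.2)/(1.250e-05) = 0.1426 Ω
Seg 3: A = 3.75 mm² = 3.750e-06 m²
R_3 = (9.15×10^-8)(13)/(3.750e-06) = 0.3172 Ω
R_total = R_1 + R_2 + R_3 = 1.45 Ω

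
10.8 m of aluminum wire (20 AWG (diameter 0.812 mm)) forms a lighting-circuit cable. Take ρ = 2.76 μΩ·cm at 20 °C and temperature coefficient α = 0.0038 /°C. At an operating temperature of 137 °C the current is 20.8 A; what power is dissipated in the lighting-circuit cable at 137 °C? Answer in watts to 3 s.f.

360 W

ρ = 2.76 μΩ·cm = 2.76×10^-8 Ω·m
A = π(0.812/2 mm)² = π(4.0600e-04 m)² = 5.178e-07 m²
R₍20₎ = ρL/A = (2.76×10^-8)(10.8)/(5.178e-07) = 0.5756 Ω
R₍137₎ = R₍20₎(1 + αΔT) = 0.5756 × (1 + 0.0038×117) = 0.8315 Ω
P = I²R = (20.8)² × 0.8315 = 360 W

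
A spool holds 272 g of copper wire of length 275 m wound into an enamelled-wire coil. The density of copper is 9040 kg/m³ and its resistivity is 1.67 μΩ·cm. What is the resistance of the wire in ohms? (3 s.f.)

ρ = 1.67 μΩ·cm = 1.67×10^-8 Ω·m
A = m/(density·L) = 0.272/(9040×275) = 1.0941e-07 m²
R = ρL/A = (1.67×10^-8)(275)/(1.0941e-07) = 42.0 Ω

42.0 Ω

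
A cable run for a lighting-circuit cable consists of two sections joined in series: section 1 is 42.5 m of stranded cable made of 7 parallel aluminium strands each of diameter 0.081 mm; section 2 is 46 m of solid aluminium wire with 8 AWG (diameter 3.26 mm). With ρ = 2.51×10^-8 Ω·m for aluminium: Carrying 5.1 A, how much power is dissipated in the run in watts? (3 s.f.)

773 W

Section 1: A_strand = π(4.0500e-05)² = 5.153e-09 m²; R₁ = ρL/(N·A_s) = (2.51×10^-8)(42.5)/(7×5.153e-09) = 29.57 Ω
Section 2: A = π(3.26/2 mm)² = π(1.6300e-03 m)² = 8.347e-06 m²
R₂ = (2.51×10^-8)(46)/(8.347e-06) = 0.1383 Ω
R = R₁ + R₂ = 29.71 Ω
P = I²R = (5.1)² × 29.71 = 773 W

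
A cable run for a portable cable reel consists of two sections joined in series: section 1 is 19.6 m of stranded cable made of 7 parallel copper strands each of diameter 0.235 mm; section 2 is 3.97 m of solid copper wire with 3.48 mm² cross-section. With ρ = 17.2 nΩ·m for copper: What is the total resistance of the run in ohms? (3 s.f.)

ρ = 17.2 nΩ·m = 1.72×10^-8 Ω·m
Section 1: A_strand = π(1.1750e-04)² = 4.337e-08 m²; R₁ = ρL/(N·A_s) = (1.72×10^-8)(19.6)/(7×4.337e-08) = 1.11 Ω
Section 2: A = 3.48 mm² = 3.480e-06 m²
R₂ = (1.72×10^-8)(3.97)/(3.480e-06) = 0.01962 Ω
R = R₁ + R₂ = 1.13 Ω

1.13 Ω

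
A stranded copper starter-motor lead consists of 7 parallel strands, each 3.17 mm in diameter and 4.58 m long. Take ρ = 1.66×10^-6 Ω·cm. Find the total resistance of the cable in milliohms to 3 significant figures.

ρ = 1.66×10^-6 Ω·cm = 1.66×10^-8 Ω·m
A_strand = π(1.5850e-03 m)² = 7.892e-06 m²
R_strand = ρL/A = (1.66×10^-8)(4.58)/(7.892e-06) = 0.009633 Ω
R_total = R_strand/N = 0.009633/7 = 1.38 mΩ

1.38 mΩ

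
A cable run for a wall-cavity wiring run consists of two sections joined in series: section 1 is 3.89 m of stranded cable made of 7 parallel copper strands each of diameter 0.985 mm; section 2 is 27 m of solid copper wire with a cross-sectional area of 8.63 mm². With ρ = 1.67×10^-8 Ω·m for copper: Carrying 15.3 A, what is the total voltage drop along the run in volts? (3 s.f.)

Section 1: A_strand = π(4.9250e-04)² = 7.620e-07 m²; R₁ = ρL/(N·A_s) = (1.67×10^-8)(3.89)/(7×7.620e-07) = 0.01218 Ω
Section 2: A = 8.63 mm² = 8.630e-06 m²
R₂ = (1.67×10^-8)(27)/(8.630e-06) = 0.05225 Ω
R = R₁ + R₂ = 0.06443 Ω
V = IR = 15.3 × 0.06443 = 0.986 V

0.986 V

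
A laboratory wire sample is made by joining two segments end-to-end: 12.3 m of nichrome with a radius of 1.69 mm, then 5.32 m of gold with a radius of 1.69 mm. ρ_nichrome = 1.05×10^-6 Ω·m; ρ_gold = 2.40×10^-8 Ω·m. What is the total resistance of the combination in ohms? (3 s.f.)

1.45 Ω

Segment 1: A = πr² = π(1.6900e-03 m)² = 8.973e-06 m²
R₁ = ρL/A = (1.05×10^-6)(12.3)/(8.973e-06) = 1.439 Ω
R₂ = (2.40×10^-8)(5.32)/(8.973e-06) = 0.01423 Ω
R = R₁ + R₂ = 1.45 Ω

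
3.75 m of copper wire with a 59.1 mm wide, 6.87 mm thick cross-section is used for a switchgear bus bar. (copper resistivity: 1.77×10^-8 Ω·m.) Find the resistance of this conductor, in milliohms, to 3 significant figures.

A = 59.1 × 6.87 mm² = 406 mm² = 4.060e-04 m²
R = ρL/A = (1.77×10^-8)(3.75 m)/(4.060e-04 m²) = 0.163 mΩ

0.163 mΩ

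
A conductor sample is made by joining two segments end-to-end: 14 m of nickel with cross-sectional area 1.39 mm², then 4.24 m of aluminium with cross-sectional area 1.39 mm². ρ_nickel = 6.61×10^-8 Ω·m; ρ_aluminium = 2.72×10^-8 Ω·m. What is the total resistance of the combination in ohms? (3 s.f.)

0.749 Ω

Segment 1: A = 1.39 mm² = 1.390e-06 m²
R₁ = ρL/A = (6.61×10^-8)(14)/(1.390e-06) = 0.6658 Ω
R₂ = (2.72×10^-8)(4.24)/(1.390e-06) = 0.08297 Ω
R = R₁ + R₂ = 0.749 Ω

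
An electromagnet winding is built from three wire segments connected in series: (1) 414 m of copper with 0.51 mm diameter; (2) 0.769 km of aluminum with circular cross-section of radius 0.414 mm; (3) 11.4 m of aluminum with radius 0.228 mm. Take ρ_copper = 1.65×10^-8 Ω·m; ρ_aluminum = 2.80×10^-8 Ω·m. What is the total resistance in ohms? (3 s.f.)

75.4 Ω

Seg 1: A = π(d/2)² = π(2.5500e-04 m)² = 2.043e-07 m²
R_1 = (1.65×10^-8)(414)/(2.043e-07) = 33.44 Ω
Seg 2: A = πr² = π(4.1400e-04 m)² = 5.385e-07 m²
R_2 = (2.80×10^-8)(769)/(5.385e-07) = 39.99 Ω
Seg 3: A = πr² = π(2.2800e-04 m)² = 1.633e-07 m²
R_3 = (2.80×10^-8)(11.4)/(1.633e-07) = 1.955 Ω
R_total = R_1 + R_2 + R_3 = 75.4 Ω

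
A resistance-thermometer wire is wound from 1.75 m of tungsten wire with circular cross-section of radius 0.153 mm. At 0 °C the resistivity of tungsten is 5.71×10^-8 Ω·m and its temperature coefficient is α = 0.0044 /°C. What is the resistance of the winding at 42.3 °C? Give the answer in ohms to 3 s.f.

1.61 Ω

A = πr² = π(1.5300e-04 m)² = 7.354e-08 m²
R₍0°C₎ = ρL/A = (5.71×10^-8)(1.75)/(7.354e-08) = 1.359 Ω
R = R₀(1 + αΔT) = 1.359(1 + 0.0044×42.3) = 1.61 Ω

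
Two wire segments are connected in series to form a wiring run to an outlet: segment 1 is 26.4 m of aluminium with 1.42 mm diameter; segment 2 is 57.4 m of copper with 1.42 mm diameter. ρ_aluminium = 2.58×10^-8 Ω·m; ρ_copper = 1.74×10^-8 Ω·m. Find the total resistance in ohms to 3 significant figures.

Segment 1: A = π(d/2)² = π(7.1000e-04 m)² = 1.584e-06 m²
R₁ = ρL/A = (2.58×10^-8)(26.4)/(1.584e-06) = 0.4301 Ω
R₂ = (1.74×10^-8)(57.4)/(1.584e-06) = 0.6307 Ω
R = R₁ + R₂ = 1.06 Ω

1.06 Ω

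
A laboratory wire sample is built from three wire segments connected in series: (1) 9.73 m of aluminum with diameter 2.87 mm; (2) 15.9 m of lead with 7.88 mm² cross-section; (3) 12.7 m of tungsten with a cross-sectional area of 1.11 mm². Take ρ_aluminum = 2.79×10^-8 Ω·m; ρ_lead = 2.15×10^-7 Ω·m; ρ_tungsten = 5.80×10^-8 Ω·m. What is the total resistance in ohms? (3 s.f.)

1.14 Ω

Seg 1: A = π(d/2)² = π(1.4350e-03 m)² = 6.469e-06 m²
R_1 = (2.79×10^-8)(9.73)/(6.469e-06) = 0.04196 Ω
Seg 2: A = 7.88 mm² = 7.880e-06 m²
R_2 = (2.15×10^-7)(15.9)/(7.880e-06) = 0.4338 Ω
Seg 3: A = 1.11 mm² = 1.110e-06 m²
R_3 = (5.80×10^-8)(12.7)/(1.110e-06) = 0.6636 Ω
R_total = R_1 + R_2 + R_3 = 1.14 Ω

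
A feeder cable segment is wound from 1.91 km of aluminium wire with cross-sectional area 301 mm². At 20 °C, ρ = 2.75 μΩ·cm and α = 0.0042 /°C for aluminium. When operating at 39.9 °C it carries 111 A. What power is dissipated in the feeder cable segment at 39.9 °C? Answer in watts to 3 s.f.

2330 W

ρ = 2.75 μΩ·cm = 2.75×10^-8 Ω·m
A = 301 mm² = 3.010e-04 m²
R₍20₎ = ρL/A = (2.75×10^-8)(1910)/(3.010e-04) = 0.1745 Ω
R₍39.9₎ = R₍20₎(1 + αΔT) = 0.1745 × (1 + 0.0042×19.9) = 0.1891 Ω
P = I²R = (111)² × 0.1891 = 2330 W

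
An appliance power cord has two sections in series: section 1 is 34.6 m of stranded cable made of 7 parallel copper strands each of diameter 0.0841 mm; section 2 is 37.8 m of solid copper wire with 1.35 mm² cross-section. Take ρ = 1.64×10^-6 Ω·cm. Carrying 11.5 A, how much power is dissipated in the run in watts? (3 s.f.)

ρ = 1.64×10^-6 Ω·cm = 1.64×10^-8 Ω·m
Section 1: A_strand = π(4.2050e-05)² = 5.555e-09 m²; R₁ = ρL/(N·A_s) = (1.64×10^-8)(34.6)/(7×5.555e-09) = 14.59 Ω
Section 2: A = 1.35 mm² = 1.350e-06 m²
R₂ = (1.64×10^-8)(37.8)/(1.350e-06) = 0.4592 Ω
R = R₁ + R₂ = 15.05 Ω
P = I²R = (11.5)² × 15.05 = 1990 W

1990 W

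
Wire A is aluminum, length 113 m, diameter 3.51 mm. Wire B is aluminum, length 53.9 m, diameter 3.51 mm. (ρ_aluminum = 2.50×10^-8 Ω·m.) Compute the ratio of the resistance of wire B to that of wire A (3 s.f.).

R ∝ ρL/d², so R_B/R_A = (L_B/L_A)
= (53.9/113) = 0.477

0.477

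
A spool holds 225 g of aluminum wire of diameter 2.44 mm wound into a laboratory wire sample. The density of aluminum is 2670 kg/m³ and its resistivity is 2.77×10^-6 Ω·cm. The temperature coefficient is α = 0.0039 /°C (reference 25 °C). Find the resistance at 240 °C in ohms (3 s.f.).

ρ = 2.77×10^-6 Ω·cm = 2.77×10^-8 Ω·m
A = π(d/2)² = π(1.2200e-03 m)² = 4.6759e-06 m²
L = m/(density·A) = 0.225/(2670×4.6759e-06) = 18.02 m
R = ρL/A = (2.77×10^-8)(18.02)/(4.6759e-06) = 0.1068 Ω
R(240 °C) = 0.1068 × (1 + 0.0039×215) = 0.196 Ω

0.196 Ω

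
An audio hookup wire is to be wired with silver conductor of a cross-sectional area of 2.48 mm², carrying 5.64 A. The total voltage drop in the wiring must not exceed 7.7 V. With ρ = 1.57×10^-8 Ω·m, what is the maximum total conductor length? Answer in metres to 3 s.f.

A = 2.48 mm² = 2.480e-06 m²
L_max = V_max·A/(1·ρI) = (7.7)(2.480e-06)/(1.57×10^-8×5.64) = 216 m

216 m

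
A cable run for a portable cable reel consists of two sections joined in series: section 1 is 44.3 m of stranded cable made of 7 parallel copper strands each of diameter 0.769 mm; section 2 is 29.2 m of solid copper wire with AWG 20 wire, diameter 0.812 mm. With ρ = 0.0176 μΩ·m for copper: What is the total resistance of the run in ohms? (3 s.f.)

ρ = 0.0176 μΩ·m = 1.76×10^-8 Ω·m
Section 1: A_strand = π(3.8450e-04)² = 4.645e-07 m²; R₁ = ρL/(N·A_s) = (1.76×10^-8)(44.3)/(7×4.645e-07) = 0.2398 Ω
Section 2: A = π(0.812/2 mm)² = π(4.0600e-04 m)² = 5.178e-07 m²
R₂ = (1.76×10^-8)(29.2)/(5.178e-07) = 0.9924 Ω
R = R₁ + R₂ = 1.23 Ω

1.23 Ω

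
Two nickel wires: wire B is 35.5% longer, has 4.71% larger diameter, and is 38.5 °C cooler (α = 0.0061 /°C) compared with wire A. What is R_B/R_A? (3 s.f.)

R ∝ ρL/d² with ρ ∝ (1+αΔT), so R_B/R_A = (1 + 35.5/100) × (1 + 4.71/100)⁻² × (1 − 0.0061×38.5)
= 1.355 × 0.9121 × 0.7651 = 0.946

0.946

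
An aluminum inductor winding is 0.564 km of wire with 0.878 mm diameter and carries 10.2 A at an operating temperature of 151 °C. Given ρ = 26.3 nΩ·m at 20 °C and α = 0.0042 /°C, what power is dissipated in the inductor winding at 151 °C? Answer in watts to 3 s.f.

ρ = 26.3 nΩ·m = 2.63×10^-8 Ω·m
A = π(d/2)² = π(4.3900e-04 m)² = 6.055e-07 m²
R₍20₎ = ρL/A = (2.63×10^-8)(564)/(6.055e-07) = 24.5 Ω
R₍151₎ = R₍20₎(1 + αΔT) = 24.5 × (1 + 0.0042×131) = 37.98 Ω
P = I²R = (10.2)² × 37.98 = 3950 W

3950 W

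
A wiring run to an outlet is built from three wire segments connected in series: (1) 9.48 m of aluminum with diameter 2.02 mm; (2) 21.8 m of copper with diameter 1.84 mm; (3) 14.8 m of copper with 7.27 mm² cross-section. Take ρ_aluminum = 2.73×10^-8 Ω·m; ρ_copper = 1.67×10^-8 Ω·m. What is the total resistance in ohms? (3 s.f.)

0.252 Ω

Seg 1: A = π(d/2)² = π(1.0100e-03 m)² = 3.205e-06 m²
R_1 = (2.73×10^-8)(9.48)/(3.205e-06) = 0.08076 Ω
Seg 2: A = π(d/2)² = π(9.2000e-04 m)² = 2.659e-06 m²
R_2 = (1.67×10^-8)(21.8)/(2.659e-06) = 0.1369 Ω
Seg 3: A = 7.27 mm² = 7.270e-06 m²
R_3 = (1.67×10^-8)(14.8)/(7.270e-06) = 0.034 Ω
R_total = R_1 + R_2 + R_3 = 0.252 Ω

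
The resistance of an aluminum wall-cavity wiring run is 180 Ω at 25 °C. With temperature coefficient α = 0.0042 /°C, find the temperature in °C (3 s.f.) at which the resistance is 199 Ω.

R = R₀(1 + α(T − T₀)) ⇒ T = T₀ + (R/R₀ − 1)/α
T = 25 + (199/180 − 1)/0.0042 = 25 + (0.1056)/0.0042 = 50.1 °C

50.1 °C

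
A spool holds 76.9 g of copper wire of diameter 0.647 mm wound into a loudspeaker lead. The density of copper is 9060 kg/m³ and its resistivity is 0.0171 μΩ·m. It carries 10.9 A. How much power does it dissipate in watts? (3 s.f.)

160 W

ρ = 0.0171 μΩ·m = 1.71×10^-8 Ω·m
A = π(d/2)² = π(3.2350e-04 m)² = 3.2877e-07 m²
L = m/(density·A) = 0.0769/(9060×3.2877e-07) = 25.82 m
R = ρL/A = (1.71×10^-8)(25.82)/(3.2877e-07) = 1.343 Ω
P = I²R = (10.9)² × 1.343 = 160 W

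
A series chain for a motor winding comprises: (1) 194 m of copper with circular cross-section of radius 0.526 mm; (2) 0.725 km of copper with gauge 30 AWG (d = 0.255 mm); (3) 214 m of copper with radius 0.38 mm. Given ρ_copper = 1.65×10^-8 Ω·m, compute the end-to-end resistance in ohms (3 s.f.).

Seg 1: A = πr² = π(5.2600e-04 m)² = 8.692e-07 m²
R_1 = (1.65×10^-8)(194)/(8.692e-07) = 3.683 Ω
Seg 2: A = π(0.255/2 mm)² = π(1.2750e-04 m)² = 5.107e-08 m²
R_2 = (1.65×10^-8)(725)/(5.107e-08) = 234.2 Ω
Seg 3: A = πr² = π(3.8000e-04 m)² = 4.536e-07 m²
R_3 = (1.65×10^-8)(214)/(4.536e-07) = 7.784 Ω
R_total = R_1 + R_2 + R_3 = 246 Ω

246 Ω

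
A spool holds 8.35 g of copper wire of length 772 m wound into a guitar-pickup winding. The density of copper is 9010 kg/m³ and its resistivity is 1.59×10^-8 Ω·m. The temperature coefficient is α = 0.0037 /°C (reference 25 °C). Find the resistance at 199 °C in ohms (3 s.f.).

A = m/(density·L) = 0.00835/(9010×772) = 1.2005e-09 m²
R = ρL/A = (1.59×10^-8)(772)/(1.2005e-09) = 10230 Ω
R(199 °C) = 10230 × (1 + 0.0037×174) = 16800 Ω

16800 Ω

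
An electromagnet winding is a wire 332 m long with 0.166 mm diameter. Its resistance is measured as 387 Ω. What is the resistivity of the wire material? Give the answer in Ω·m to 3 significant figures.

A = π(d/2)² = π(8.3000e-05 m)² = 2.164e-08 m²
ρ = RA/L = (387)(2.164e-08)/(332) = 2.52×10^-8 Ω·m

2.52×10^-8 Ω·m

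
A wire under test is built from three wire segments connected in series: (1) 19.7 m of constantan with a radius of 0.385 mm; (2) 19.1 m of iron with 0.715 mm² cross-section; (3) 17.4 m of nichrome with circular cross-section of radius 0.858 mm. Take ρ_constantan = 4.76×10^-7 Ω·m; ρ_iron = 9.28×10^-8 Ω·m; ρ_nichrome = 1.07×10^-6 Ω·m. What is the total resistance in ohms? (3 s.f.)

30.7 Ω

Seg 1: A = πr² = π(3.8500e-04 m)² = 4.657e-07 m²
R_1 = (4.76×10^-7)(19.7)/(4.657e-07) = 20.14 Ω
Seg 2: A = 0.715 mm² = 7.150e-07 m²
R_2 = (9.28×10^-8)(19.1)/(7.150e-07) = 2.479 Ω
Seg 3: A = πr² = π(8.5800e-04 m)² = 2.313e-06 m²
R_3 = (1.07×10^-6)(17.4)/(2.313e-06) = 8.05 Ω
R_total = R_1 + R_2 + R_3 = 30.7 Ω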